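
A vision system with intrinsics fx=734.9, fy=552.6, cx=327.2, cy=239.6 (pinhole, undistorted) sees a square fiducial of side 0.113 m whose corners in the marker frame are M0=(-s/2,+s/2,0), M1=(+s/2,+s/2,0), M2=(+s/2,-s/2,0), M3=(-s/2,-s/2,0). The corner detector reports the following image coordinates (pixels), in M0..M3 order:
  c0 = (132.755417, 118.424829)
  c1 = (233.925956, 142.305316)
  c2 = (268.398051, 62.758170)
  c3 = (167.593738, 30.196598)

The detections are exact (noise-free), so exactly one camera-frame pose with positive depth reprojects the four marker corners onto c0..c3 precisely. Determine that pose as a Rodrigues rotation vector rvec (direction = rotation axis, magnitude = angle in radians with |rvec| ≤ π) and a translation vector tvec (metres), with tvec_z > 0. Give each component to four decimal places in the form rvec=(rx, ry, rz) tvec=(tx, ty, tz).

rvec=(0.2905, -0.6209, 0.2729) tvec=(-0.1231, -0.1973, 0.7271)

Intrinsics K: fx=734.9, fy=552.6, cx=327.2, cy=239.6
Marker side s = 0.113 m; corners in marker frame (Z=0):
  M0 = (-0.0565, +0.0565, 0)
  M1 = (+0.0565, +0.0565, 0)
  M2 = (+0.0565, -0.0565, 0)
  M3 = (-0.0565, -0.0565, 0)
Detected image corners:
  c0 = (132.755417, 118.424829) px
  c1 = (233.925956, 142.305316) px
  c2 = (268.398051, 62.758170) px
  c3 = (167.593738, 30.196598) px
Planar DLT: solve 8×8 A·h = b for H (H[2,2]=1):
  H  [+1060.41038 -255.84411 +202.79050]
  H  [+322.64526 +762.93403 +89.68299]
  H  [+0.83069 +0.25297 +1.00000]
B = K⁻¹H; ‖b₁‖=1.375351, ‖b₂‖=1.375351; λ = 2/(‖b₁‖+‖b₂‖) = 0.727087, sign → tz>0 ⇒ λ=+0.727087
r₁ = λ·B[:,0] = (+0.78022,+0.16264,+0.60398); r₂ = λ·B[:,1] = (-0.33502,+0.92409,+0.18393)
r₃ = r₁×r₂ = (-0.52822,-0.34585,+0.77548); SVD([r₁ r₂ r₃]) → R = UVᵀ:
  R  [+0.78022 -0.33502 -0.52822]
  R  [+0.16264 +0.92409 -0.34585]
  R  [+0.60398 +0.18393 +0.77548]
t = (-0.12309, -0.19725, +0.72709) m
tr R = 2.479792; θ = arccos((tr R − 1)/2) = 0.737881 rad = 42.277°
axis k = ((R−Rᵀ)₃₂, (R−Rᵀ)₁₃, (R−Rᵀ)₂₁) / (2 sinθ) = (+0.393761, -0.841509, +0.369885)
rvec = θ·k = (+0.290549, -0.620933, +0.272931)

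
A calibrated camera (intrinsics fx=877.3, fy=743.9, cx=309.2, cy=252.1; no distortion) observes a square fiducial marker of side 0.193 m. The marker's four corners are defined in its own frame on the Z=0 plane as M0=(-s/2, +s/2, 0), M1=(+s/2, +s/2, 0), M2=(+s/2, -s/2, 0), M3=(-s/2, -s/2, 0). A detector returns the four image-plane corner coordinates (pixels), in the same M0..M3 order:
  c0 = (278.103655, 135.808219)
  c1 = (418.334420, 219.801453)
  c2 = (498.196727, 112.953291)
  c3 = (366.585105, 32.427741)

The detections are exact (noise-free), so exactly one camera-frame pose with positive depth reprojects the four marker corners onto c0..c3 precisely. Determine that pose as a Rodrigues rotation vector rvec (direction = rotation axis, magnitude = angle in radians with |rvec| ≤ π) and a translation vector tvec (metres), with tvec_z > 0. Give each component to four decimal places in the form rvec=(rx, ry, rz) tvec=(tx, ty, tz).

Intrinsics K: fx=877.3, fy=743.9, cx=309.2, cy=252.1
Marker side s = 0.193 m; corners in marker frame (Z=0):
  M0 = (-0.0965, +0.0965, 0)
  M1 = (+0.0965, +0.0965, 0)
  M2 = (+0.0965, -0.0965, 0)
  M3 = (-0.0965, -0.0965, 0)
Detected image corners:
  c0 = (278.103655, 135.808219) px
  c1 = (418.334420, 219.801453) px
  c2 = (498.196727, 112.953291) px
  c3 = (366.585105, 32.427741) px
Planar DLT: solve 8×8 A·h = b for H (H[2,2]=1):
  H  [+726.28453 -550.20593 +391.87411]
  H  [+433.23237 +508.03534 +123.99406]
  H  [+0.05806 -0.29261 +1.00000]
B = K⁻¹H; ‖b₁‖=0.985852, ‖b₂‖=0.985852; λ = 2/(‖b₁‖+‖b₂‖) = 1.014351, sign → tz>0 ⇒ λ=+1.014351
r₁ = λ·B[:,0] = (+0.81899,+0.57078,+0.05889); r₂ = λ·B[:,1] = (-0.53155,+0.79332,-0.29681)
r₃ = r₁×r₂ = (-0.21613,+0.21178,+0.95312); SVD([r₁ r₂ r₃]) → R = UVᵀ:
  R  [+0.81899 -0.53155 -0.21613]
  R  [+0.57078 +0.79332 +0.21178]
  R  [+0.05889 -0.29681 +0.95312]
t = (+0.09559, -0.17468, +1.01435) m
tr R = 2.565429; θ = arccos((tr R − 1)/2) = 0.671781 rad = 38.490°
axis k = ((R−Rᵀ)₃₂, (R−Rᵀ)₁₃, (R−Rᵀ)₂₁) / (2 sinθ) = (-0.408584, -0.220944, +0.885575)
rvec = θ·k = (-0.274479, -0.148426, +0.594912)

rvec=(-0.2745, -0.1484, 0.5949) tvec=(0.0956, -0.1747, 1.0144)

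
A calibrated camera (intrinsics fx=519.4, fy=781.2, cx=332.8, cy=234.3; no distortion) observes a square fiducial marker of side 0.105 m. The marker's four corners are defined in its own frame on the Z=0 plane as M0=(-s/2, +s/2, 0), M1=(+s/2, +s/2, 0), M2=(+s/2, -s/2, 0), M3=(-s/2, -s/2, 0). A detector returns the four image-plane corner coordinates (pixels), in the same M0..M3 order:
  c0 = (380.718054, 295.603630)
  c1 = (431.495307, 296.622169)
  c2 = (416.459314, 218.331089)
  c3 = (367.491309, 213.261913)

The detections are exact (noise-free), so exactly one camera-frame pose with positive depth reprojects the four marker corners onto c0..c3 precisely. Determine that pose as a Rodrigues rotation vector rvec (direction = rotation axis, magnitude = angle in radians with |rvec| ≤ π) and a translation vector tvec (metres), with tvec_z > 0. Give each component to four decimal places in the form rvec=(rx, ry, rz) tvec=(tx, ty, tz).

Intrinsics K: fx=519.4, fy=781.2, cx=332.8, cy=234.3
Marker side s = 0.105 m; corners in marker frame (Z=0):
  M0 = (-0.0525, +0.0525, 0)
  M1 = (+0.0525, +0.0525, 0)
  M2 = (+0.0525, -0.0525, 0)
  M3 = (-0.0525, -0.0525, 0)
Detected image corners:
  c0 = (380.718054, 295.603630) px
  c1 = (431.495307, 296.622169) px
  c2 = (416.459314, 218.331089) px
  c3 = (367.491309, 213.261913) px
Planar DLT: solve 8×8 A·h = b for H (H[2,2]=1):
  H  [+673.78645 -59.45289 +399.51338]
  H  [+157.14434 +639.80797 +254.96818]
  H  [+0.49877 -0.48682 +1.00000]
B = K⁻¹H; ‖b₁‖=1.098748, ‖b₂‖=1.098748; λ = 2/(‖b₁‖+‖b₂‖) = 0.910127, sign → tz>0 ⇒ λ=+0.910127
r₁ = λ·B[:,0] = (+0.88979,+0.04693,+0.45394); r₂ = λ·B[:,1] = (+0.17972,+0.87829,-0.44307)
r₃ = r₁×r₂ = (-0.41949,+0.47582,+0.77306); SVD([r₁ r₂ r₃]) → R = UVᵀ:
  R  [+0.88979 +0.17972 -0.41949]
  R  [+0.04693 +0.87829 +0.47582]
  R  [+0.45394 -0.44307 +0.77306]
t = (+0.11690, +0.02408, +0.91013) m
tr R = 2.541142; θ = arccos((tr R − 1)/2) = 0.691060 rad = 39.595°
axis k = ((R−Rᵀ)₃₂, (R−Rᵀ)₁₃, (R−Rᵀ)₂₁) / (2 sinθ) = (-0.720868, -0.685199, -0.104169)
rvec = θ·k = (-0.498163, -0.473514, -0.071987)

rvec=(-0.4982, -0.4735, -0.0720) tvec=(0.1169, 0.0241, 0.9101)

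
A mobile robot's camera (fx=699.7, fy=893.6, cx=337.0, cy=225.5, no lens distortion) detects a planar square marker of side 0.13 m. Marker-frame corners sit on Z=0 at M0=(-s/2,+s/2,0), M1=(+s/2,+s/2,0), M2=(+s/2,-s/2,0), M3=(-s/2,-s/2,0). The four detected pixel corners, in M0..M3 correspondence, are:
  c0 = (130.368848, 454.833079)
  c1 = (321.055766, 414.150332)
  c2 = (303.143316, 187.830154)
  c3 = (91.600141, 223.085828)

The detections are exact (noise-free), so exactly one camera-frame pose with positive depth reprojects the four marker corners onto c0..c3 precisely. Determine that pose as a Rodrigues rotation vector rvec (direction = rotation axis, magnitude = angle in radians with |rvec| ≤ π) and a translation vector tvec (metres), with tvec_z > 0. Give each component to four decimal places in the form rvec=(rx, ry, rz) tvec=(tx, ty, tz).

rvec=(0.3442, -0.1631, -0.1099) tvec=(-0.0800, 0.0509, 0.4562)

Intrinsics K: fx=699.7, fy=893.6, cx=337.0, cy=225.5
Marker side s = 0.13 m; corners in marker frame (Z=0):
  M0 = (-0.0650, +0.0650, 0)
  M1 = (+0.0650, +0.0650, 0)
  M2 = (+0.0650, -0.0650, 0)
  M3 = (-0.0650, -0.0650, 0)
Detected image corners:
  c0 = (130.368848, 454.833079) px
  c1 = (321.055766, 414.150332) px
  c2 = (303.143316, 187.830154) px
  c3 = (91.600141, 223.085828) px
Planar DLT: solve 8×8 A·h = b for H (H[2,2]=1):
  H  [+1608.12037 +375.99073 +214.24572]
  H  [-194.75371 +2002.77206 +325.21109]
  H  [+0.30734 +0.75441 +1.00000]
B = K⁻¹H; ‖b₁‖=2.192136, ‖b₂‖=2.192136; λ = 2/(‖b₁‖+‖b₂‖) = 0.456176, sign → tz>0 ⇒ λ=+0.456176
r₁ = λ·B[:,0] = (+0.98090,-0.13480,+0.14020); r₂ = λ·B[:,1] = (+0.07938,+0.93556,+0.34414)
r₃ = r₁×r₂ = (-0.17756,-0.32644,+0.92839); SVD([r₁ r₂ r₃]) → R = UVᵀ:
  R  [+0.98090 +0.07938 -0.17756]
  R  [-0.13480 +0.93556 -0.32644]
  R  [+0.14020 +0.34414 +0.92839]
t = (-0.08003, +0.05090, +0.45618) m
tr R = 2.844851; θ = arccos((tr R − 1)/2) = 0.396482 rad = 22.717°
axis k = ((R−Rᵀ)₃₂, (R−Rᵀ)₁₃, (R−Rᵀ)₂₁) / (2 sinθ) = (+0.868238, -0.411415, -0.277309)
rvec = θ·k = (+0.344240, -0.163118, -0.109948)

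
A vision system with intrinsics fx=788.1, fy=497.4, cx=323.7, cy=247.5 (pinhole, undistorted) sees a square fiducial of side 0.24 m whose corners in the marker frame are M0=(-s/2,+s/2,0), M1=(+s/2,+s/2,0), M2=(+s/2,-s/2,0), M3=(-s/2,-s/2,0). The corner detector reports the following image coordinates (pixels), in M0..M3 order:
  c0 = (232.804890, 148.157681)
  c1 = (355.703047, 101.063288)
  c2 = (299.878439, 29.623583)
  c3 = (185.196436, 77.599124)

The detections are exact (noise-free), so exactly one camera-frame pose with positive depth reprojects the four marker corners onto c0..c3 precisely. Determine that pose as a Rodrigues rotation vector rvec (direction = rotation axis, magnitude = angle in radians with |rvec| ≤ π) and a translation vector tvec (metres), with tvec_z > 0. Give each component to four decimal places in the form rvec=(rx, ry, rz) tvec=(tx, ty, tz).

Intrinsics K: fx=788.1, fy=497.4, cx=323.7, cy=247.5
Marker side s = 0.24 m; corners in marker frame (Z=0):
  M0 = (-0.1200, +0.1200, 0)
  M1 = (+0.1200, +0.1200, 0)
  M2 = (+0.1200, -0.1200, 0)
  M3 = (-0.1200, -0.1200, 0)
Detected image corners:
  c0 = (232.804890, 148.157681) px
  c1 = (355.703047, 101.063288) px
  c2 = (299.878439, 29.623583) px
  c3 = (185.196436, 77.599124) px
Planar DLT: solve 8×8 A·h = b for H (H[2,2]=1):
  H  [+443.69128 +159.88363 +266.40716]
  H  [-214.98884 +277.45660 +88.77489]
  H  [-0.18944 -0.20571 +1.00000]
B = K⁻¹H; ‖b₁‖=0.748818, ‖b₂‖=0.748818; λ = 2/(‖b₁‖+‖b₂‖) = 1.335438, sign → tz>0 ⇒ λ=+1.335438
r₁ = λ·B[:,0] = (+0.85575,-0.45133,-0.25299); r₂ = λ·B[:,1] = (+0.38376,+0.88162,-0.27472)
r₃ = r₁×r₂ = (+0.34703,+0.13800,+0.92765); SVD([r₁ r₂ r₃]) → R = UVᵀ:
  R  [+0.85575 +0.38376 +0.34703]
  R  [-0.45133 +0.88162 +0.13800]
  R  [-0.25299 -0.27472 +0.92765]
t = (-0.09708, -0.42615, +1.33544) m
tr R = 2.665015; θ = arccos((tr R − 1)/2) = 0.587178 rad = 33.643°
axis k = ((R−Rᵀ)₃₂, (R−Rᵀ)₁₃, (R−Rᵀ)₂₁) / (2 sinθ) = (-0.372484, +0.541513, -0.753671)
rvec = θ·k = (-0.218714, +0.317964, -0.442539)

rvec=(-0.2187, 0.3180, -0.4425) tvec=(-0.0971, -0.4262, 1.3354)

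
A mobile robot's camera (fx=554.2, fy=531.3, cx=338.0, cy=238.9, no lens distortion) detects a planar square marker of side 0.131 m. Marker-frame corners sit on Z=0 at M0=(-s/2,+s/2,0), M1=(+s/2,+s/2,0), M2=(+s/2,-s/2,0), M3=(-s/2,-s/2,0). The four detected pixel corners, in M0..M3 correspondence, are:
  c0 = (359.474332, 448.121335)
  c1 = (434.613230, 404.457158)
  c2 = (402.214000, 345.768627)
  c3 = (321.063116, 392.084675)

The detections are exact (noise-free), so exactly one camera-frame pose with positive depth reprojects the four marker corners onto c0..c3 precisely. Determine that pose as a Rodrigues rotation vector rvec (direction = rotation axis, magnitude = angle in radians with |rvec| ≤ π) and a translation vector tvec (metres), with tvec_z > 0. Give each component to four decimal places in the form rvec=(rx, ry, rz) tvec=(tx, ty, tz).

Intrinsics K: fx=554.2, fy=531.3, cx=338.0, cy=238.9
Marker side s = 0.131 m; corners in marker frame (Z=0):
  M0 = (-0.0655, +0.0655, 0)
  M1 = (+0.0655, +0.0655, 0)
  M2 = (+0.0655, -0.0655, 0)
  M3 = (-0.0655, -0.0655, 0)
Detected image corners:
  c0 = (359.474332, 448.121335) px
  c1 = (434.613230, 404.457158) px
  c2 = (402.214000, 345.768627) px
  c3 = (321.063116, 392.084675) px
Planar DLT: solve 8×8 A·h = b for H (H[2,2]=1):
  H  [+625.84383 +479.27083 +380.18377]
  H  [-311.47231 +657.12652 +398.52649]
  H  [+0.07947 +0.55128 +1.00000]
B = K⁻¹H; ‖b₁‖=1.249526, ‖b₂‖=1.249526; λ = 2/(‖b₁‖+‖b₂‖) = 0.800303, sign → tz>0 ⇒ λ=+0.800303
r₁ = λ·B[:,0] = (+0.86497,-0.49777,+0.06360); r₂ = λ·B[:,1] = (+0.42303,+0.79146,+0.44119)
r₃ = r₁×r₂ = (-0.26995,-0.35471,+0.89516); SVD([r₁ r₂ r₃]) → R = UVᵀ:
  R  [+0.86497 +0.42303 -0.26995]
  R  [-0.49777 +0.79146 -0.35471]
  R  [+0.06360 +0.44119 +0.89516]
t = (+0.06092, +0.24045, +0.80030) m
tr R = 2.551587; θ = arccos((tr R − 1)/2) = 0.682824 rad = 39.123°
axis k = ((R−Rᵀ)₃₂, (R−Rᵀ)₁₃, (R−Rᵀ)₂₁) / (2 sinθ) = (+0.630677, -0.264307, -0.729649)
rvec = θ·k = (+0.430642, -0.180475, -0.498222)

rvec=(0.4306, -0.1805, -0.4982) tvec=(0.0609, 0.2404, 0.8003)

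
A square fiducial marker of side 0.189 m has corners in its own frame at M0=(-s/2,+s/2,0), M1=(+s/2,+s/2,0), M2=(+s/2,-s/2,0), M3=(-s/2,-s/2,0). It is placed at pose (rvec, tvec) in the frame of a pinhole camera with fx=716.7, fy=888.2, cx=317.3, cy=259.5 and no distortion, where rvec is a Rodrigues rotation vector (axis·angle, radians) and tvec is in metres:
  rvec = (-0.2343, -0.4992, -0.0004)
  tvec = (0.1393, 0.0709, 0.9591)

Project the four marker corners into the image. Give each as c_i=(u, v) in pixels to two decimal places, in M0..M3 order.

Intrinsics K: fx=716.7, fy=888.2, cx=317.3, cy=259.5
Marker side s = 0.189 m; corners in marker frame (Z=0):
  M0 = (-0.0945, +0.0945, 0)
  M1 = (+0.0945, +0.0945, 0)
  M2 = (+0.0945, -0.0945, 0)
  M3 = (-0.0945, -0.0945, 0)
rvec = (-0.2343, -0.4992, -0.0004), |rvec| = θ = 0.55145 rad = 31.596°
Rodrigues: sinθ=0.52392, 1−cosθ=0.14823; R = I + sinθ·[k]× + (1−cosθ)·[k]×²:
    [+0.87853 +0.05739 -0.47424]
    [+0.05663 +0.97324 +0.22270]
    [+0.47433 -0.22251 +0.85177]
t = (0.1393, 0.0709, 0.9591) m
M0: Pc = R·M0+t = (+0.06170, +0.15752, +0.89325); u = 716.7·(+0.06170)/0.89325 + 317.3 = 366.8076, v = 888.2·(+0.15752)/0.89325 + 259.5 = 416.1289
M1: Pc = R·M1+t = (+0.22774, +0.16822, +0.98290); u = 716.7·(+0.22774)/0.98290 + 317.3 = 483.3646, v = 888.2·(+0.16822)/0.98290 + 259.5 = 411.5157
M2: Pc = R·M2+t = (+0.21690, -0.01572, +1.02495); u = 716.7·(+0.21690)/1.02495 + 317.3 = 468.9658, v = 888.2·(-0.01572)/1.02495 + 259.5 = 245.8780
M3: Pc = R·M3+t = (+0.05086, -0.02642, +0.93530); u = 716.7·(+0.05086)/0.93530 + 317.3 = 356.2694, v = 888.2·(-0.02642)/0.93530 + 259.5 = 234.4076

c0=(366.81, 416.13) c1=(483.36, 411.52) c2=(468.97, 245.88) c3=(356.27, 234.41)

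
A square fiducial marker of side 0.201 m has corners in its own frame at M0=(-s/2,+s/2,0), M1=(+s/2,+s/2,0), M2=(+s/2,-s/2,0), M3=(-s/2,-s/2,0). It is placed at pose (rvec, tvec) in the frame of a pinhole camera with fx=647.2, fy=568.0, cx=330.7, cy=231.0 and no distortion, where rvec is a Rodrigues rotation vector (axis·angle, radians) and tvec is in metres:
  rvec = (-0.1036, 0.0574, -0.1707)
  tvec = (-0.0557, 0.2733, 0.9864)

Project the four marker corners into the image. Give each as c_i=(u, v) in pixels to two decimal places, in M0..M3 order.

c0=(239.71, 456.44) c1=(370.64, 438.41) c2=(347.94, 321.13) c3=(220.06, 339.90)

Intrinsics K: fx=647.2, fy=568.0, cx=330.7, cy=231.0
Marker side s = 0.201 m; corners in marker frame (Z=0):
  M0 = (-0.1005, +0.1005, 0)
  M1 = (+0.1005, +0.1005, 0)
  M2 = (+0.1005, -0.1005, 0)
  M3 = (-0.1005, -0.1005, 0)
rvec = (-0.1036, 0.0574, -0.1707), |rvec| = θ = 0.20776 rad = 11.904°
Rodrigues: sinθ=0.20627, 1−cosθ=0.02151; R = I + sinθ·[k]× + (1−cosθ)·[k]×²:
    [+0.98384 +0.16651 +0.06580]
    [-0.17244 +0.98014 +0.09797]
    [-0.04818 -0.10774 +0.99301]
t = (-0.0557, 0.2733, 0.9864) m
M0: Pc = R·M0+t = (-0.13784, +0.38913, +0.98041); u = 647.2·(-0.13784)/0.98041 + 330.7 = 239.7067, v = 568.0·(+0.38913)/0.98041 + 231.0 = 456.4434
M1: Pc = R·M1+t = (+0.05991, +0.35447, +0.97073); u = 647.2·(+0.05991)/0.97073 + 330.7 = 370.6432, v = 568.0·(+0.35447)/0.97073 + 231.0 = 438.4119
M2: Pc = R·M2+t = (+0.02644, +0.15747, +0.99239); u = 647.2·(+0.02644)/0.99239 + 330.7 = 347.9443, v = 568.0·(+0.15747)/0.99239 + 231.0 = 321.1272
M3: Pc = R·M3+t = (-0.17131, +0.19213, +1.00207); u = 647.2·(-0.17131)/1.00207 + 330.7 = 220.0568, v = 568.0·(+0.19213)/1.00207 + 231.0 = 339.9024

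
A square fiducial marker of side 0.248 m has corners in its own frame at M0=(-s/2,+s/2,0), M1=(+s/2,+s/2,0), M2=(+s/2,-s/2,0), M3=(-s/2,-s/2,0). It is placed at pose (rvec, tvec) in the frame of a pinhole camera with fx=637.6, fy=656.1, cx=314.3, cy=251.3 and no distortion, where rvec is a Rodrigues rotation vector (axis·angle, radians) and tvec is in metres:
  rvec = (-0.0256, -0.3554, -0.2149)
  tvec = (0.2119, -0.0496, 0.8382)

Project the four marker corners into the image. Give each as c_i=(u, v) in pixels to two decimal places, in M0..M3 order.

c0=(414.25, 331.08) c1=(568.35, 285.64) c2=(530.94, 105.08) c3=(372.16, 131.07)

Intrinsics K: fx=637.6, fy=656.1, cx=314.3, cy=251.3
Marker side s = 0.248 m; corners in marker frame (Z=0):
  M0 = (-0.1240, +0.1240, 0)
  M1 = (+0.1240, +0.1240, 0)
  M2 = (+0.1240, -0.1240, 0)
  M3 = (-0.1240, -0.1240, 0)
rvec = (-0.0256, -0.3554, -0.2149), |rvec| = θ = 0.41611 rad = 23.841°
Rodrigues: sinθ=0.40420, 1−cosθ=0.08533; R = I + sinθ·[k]× + (1−cosθ)·[k]×²:
    [+0.91499 +0.21324 -0.34252]
    [-0.20427 +0.97692 +0.06251]
    [+0.34794 +0.01277 +0.93743]
t = (0.2119, -0.0496, 0.8382) m
M0: Pc = R·M0+t = (+0.12488, +0.09687, +0.79664); u = 637.6·(+0.12488)/0.79664 + 314.3 = 414.2511, v = 656.1·(+0.09687)/0.79664 + 251.3 = 331.0782
M1: Pc = R·M1+t = (+0.35180, +0.04621, +0.88293); u = 637.6·(+0.35180)/0.88293 + 314.3 = 568.3497, v = 656.1·(+0.04621)/0.88293 + 251.3 = 285.6373
M2: Pc = R·M2+t = (+0.29892, -0.19607, +0.87976); u = 637.6·(+0.29892)/0.87976 + 314.3 = 530.9383, v = 656.1·(-0.19607)/0.87976 + 251.3 = 105.0790
M3: Pc = R·M3+t = (+0.07200, -0.14541, +0.79347); u = 637.6·(+0.07200)/0.79347 + 314.3 = 372.1560, v = 656.1·(-0.14541)/0.79347 + 251.3 = 131.0656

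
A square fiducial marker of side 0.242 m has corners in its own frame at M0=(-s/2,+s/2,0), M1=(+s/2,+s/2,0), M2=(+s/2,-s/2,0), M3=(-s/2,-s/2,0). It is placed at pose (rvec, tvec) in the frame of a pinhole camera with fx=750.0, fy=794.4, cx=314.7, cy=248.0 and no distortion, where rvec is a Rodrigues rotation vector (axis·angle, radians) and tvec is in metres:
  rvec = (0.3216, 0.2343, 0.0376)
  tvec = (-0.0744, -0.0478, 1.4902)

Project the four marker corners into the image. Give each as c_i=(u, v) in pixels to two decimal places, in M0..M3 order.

Intrinsics K: fx=750.0, fy=794.4, cx=314.7, cy=248.0
Marker side s = 0.242 m; corners in marker frame (Z=0):
  M0 = (-0.1210, +0.1210, 0)
  M1 = (+0.1210, +0.1210, 0)
  M2 = (+0.1210, -0.1210, 0)
  M3 = (-0.1210, -0.1210, 0)
rvec = (0.3216, 0.2343, 0.0376), |rvec| = θ = 0.39967 rad = 22.899°
Rodrigues: sinθ=0.38912, 1−cosθ=0.07881; R = I + sinθ·[k]× + (1−cosθ)·[k]×²:
    [+0.97222 +0.00057 +0.23408]
    [+0.07378 +0.94827 -0.30876]
    [-0.22215 +0.31745 +0.92189]
t = (-0.0744, -0.0478, 1.4902) m
M0: Pc = R·M0+t = (-0.19197, +0.05801, +1.55549); u = 750.0·(-0.19197)/1.55549 + 314.7 = 222.1395, v = 794.4·(+0.05801)/1.55549 + 248.0 = 277.6278
M1: Pc = R·M1+t = (+0.04331, +0.07587, +1.50173); u = 750.0·(+0.04331)/1.50173 + 314.7 = 336.3287, v = 794.4·(+0.07587)/1.50173 + 248.0 = 288.1339
M2: Pc = R·M2+t = (+0.04317, -0.15361, +1.42491); u = 750.0·(+0.04317)/1.42491 + 314.7 = 337.4222, v = 794.4·(-0.15361)/1.42491 + 248.0 = 162.3591
M3: Pc = R·M3+t = (-0.19211, -0.17147, +1.47867); u = 750.0·(-0.19211)/1.47867 + 314.7 = 217.2606, v = 794.4·(-0.17147)/1.47867 + 248.0 = 155.8800

c0=(222.14, 277.63) c1=(336.33, 288.13) c2=(337.42, 162.36) c3=(217.26, 155.88)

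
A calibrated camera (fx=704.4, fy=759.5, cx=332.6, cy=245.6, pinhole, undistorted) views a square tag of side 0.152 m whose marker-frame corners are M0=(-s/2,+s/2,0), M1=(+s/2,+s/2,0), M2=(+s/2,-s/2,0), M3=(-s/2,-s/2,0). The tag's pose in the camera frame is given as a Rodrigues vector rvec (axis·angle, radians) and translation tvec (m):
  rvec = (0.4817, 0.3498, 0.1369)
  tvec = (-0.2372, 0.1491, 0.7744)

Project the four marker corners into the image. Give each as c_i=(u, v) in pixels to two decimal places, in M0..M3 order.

c0=(69.16, 427.83) c1=(180.67, 469.05) c2=(172.34, 349.92) c3=(50.73, 311.85)

Intrinsics K: fx=704.4, fy=759.5, cx=332.6, cy=245.6
Marker side s = 0.152 m; corners in marker frame (Z=0):
  M0 = (-0.0760, +0.0760, 0)
  M1 = (+0.0760, +0.0760, 0)
  M2 = (+0.0760, -0.0760, 0)
  M3 = (-0.0760, -0.0760, 0)
rvec = (0.4817, 0.3498, 0.1369), |rvec| = θ = 0.61085 rad = 34.999°
Rodrigues: sinθ=0.57356, 1−cosθ=0.18084; R = I + sinθ·[k]× + (1−cosθ)·[k]×²:
    [+0.93162 -0.04688 +0.36041]
    [+0.21021 +0.87846 -0.42909]
    [-0.29649 +0.47551 +0.82824]
t = (-0.2372, 0.1491, 0.7744) m
M0: Pc = R·M0+t = (-0.31157, +0.19989, +0.83307); u = 704.4·(-0.31157)/0.83307 + 332.6 = 69.1569, v = 759.5·(+0.19989)/0.83307 + 245.6 = 427.8347
M1: Pc = R·M1+t = (-0.16996, +0.23184, +0.78801); u = 704.4·(-0.16996)/0.78801 + 332.6 = 180.6721, v = 759.5·(+0.23184)/0.78801 + 245.6 = 469.0522
M2: Pc = R·M2+t = (-0.16283, +0.09831, +0.71573); u = 704.4·(-0.16283)/0.71573 + 332.6 = 172.3431, v = 759.5·(+0.09831)/0.71573 + 245.6 = 349.9249
M3: Pc = R·M3+t = (-0.30444, +0.06636, +0.76079); u = 704.4·(-0.30444)/0.76079 + 332.6 = 50.7271, v = 759.5·(+0.06636)/0.76079 + 245.6 = 311.8483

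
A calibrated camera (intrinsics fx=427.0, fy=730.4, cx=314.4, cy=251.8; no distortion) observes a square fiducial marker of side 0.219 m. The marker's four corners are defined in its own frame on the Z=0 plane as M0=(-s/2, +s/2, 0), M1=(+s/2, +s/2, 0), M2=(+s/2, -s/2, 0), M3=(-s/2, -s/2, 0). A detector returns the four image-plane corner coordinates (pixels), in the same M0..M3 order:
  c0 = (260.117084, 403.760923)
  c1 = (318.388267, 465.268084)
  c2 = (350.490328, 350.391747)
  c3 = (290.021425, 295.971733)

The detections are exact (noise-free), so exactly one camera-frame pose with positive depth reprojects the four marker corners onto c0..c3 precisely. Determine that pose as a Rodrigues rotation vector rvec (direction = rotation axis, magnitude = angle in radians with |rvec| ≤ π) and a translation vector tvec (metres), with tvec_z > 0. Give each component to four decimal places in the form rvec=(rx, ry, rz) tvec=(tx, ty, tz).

Intrinsics K: fx=427.0, fy=730.4, cx=314.4, cy=251.8
Marker side s = 0.219 m; corners in marker frame (Z=0):
  M0 = (-0.1095, +0.1095, 0)
  M1 = (+0.1095, +0.1095, 0)
  M2 = (+0.1095, -0.1095, 0)
  M3 = (-0.1095, -0.1095, 0)
Detected image corners:
  c0 = (260.117084, 403.760923) px
  c1 = (318.388267, 465.268084) px
  c2 = (350.490328, 350.391747) px
  c3 = (290.021425, 295.971733) px
Planar DLT: solve 8×8 A·h = b for H (H[2,2]=1):
  H  [+180.35436 -137.27297 +303.76350]
  H  [+151.90374 +512.97610 +377.98589]
  H  [-0.29773 +0.01355 +1.00000]
B = K⁻¹H; ‖b₁‖=0.772506, ‖b₂‖=0.772506; λ = 2/(‖b₁‖+‖b₂‖) = 1.294488, sign → tz>0 ⇒ λ=+1.294488
r₁ = λ·B[:,0] = (+0.83054,+0.40209,-0.38541); r₂ = λ·B[:,1] = (-0.42907,+0.90310,+0.01755)
r₃ = r₁×r₂ = (+0.35512,+0.15080,+0.92258); SVD([r₁ r₂ r₃]) → R = UVᵀ:
  R  [+0.83054 -0.42907 +0.35512]
  R  [+0.40209 +0.90310 +0.15080]
  R  [-0.38541 +0.01755 +0.92258]
t = (-0.03225, +0.22364, +1.29449) m
tr R = 2.656214; θ = arccos((tr R − 1)/2) = 0.595074 rad = 34.095°
axis k = ((R−Rᵀ)₃₂, (R−Rᵀ)₁₃, (R−Rᵀ)₂₁) / (2 sinθ) = (-0.118853, +0.660509, +0.741352)
rvec = θ·k = (-0.070726, +0.393051, +0.441159)

rvec=(-0.0707, 0.3931, 0.4412) tvec=(-0.0322, 0.2236, 1.2945)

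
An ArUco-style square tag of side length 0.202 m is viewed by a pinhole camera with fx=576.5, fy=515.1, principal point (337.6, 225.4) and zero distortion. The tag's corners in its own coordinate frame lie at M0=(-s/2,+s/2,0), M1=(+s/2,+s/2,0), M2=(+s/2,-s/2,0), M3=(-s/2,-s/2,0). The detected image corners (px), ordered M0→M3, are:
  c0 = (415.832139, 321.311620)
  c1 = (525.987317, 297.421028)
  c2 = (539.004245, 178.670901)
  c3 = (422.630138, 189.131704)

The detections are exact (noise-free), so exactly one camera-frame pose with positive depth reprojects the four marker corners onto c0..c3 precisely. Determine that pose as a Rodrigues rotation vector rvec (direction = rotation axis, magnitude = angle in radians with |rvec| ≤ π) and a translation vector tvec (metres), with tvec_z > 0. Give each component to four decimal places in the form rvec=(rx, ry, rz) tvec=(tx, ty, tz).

rvec=(0.2556, -0.4881, -0.0562) tvec=(0.1951, 0.0352, 0.7953)

Intrinsics K: fx=576.5, fy=515.1, cx=337.6, cy=225.4
Marker side s = 0.202 m; corners in marker frame (Z=0):
  M0 = (-0.1010, +0.1010, 0)
  M1 = (+0.1010, +0.1010, 0)
  M2 = (+0.1010, -0.1010, 0)
  M3 = (-0.1010, -0.1010, 0)
Detected image corners:
  c0 = (415.832139, 321.311620) px
  c1 = (525.987317, 297.421028) px
  c2 = (539.004245, 178.670901) px
  c3 = (422.630138, 189.131704) px
Planar DLT: solve 8×8 A·h = b for H (H[2,2]=1):
  H  [+833.35383 +103.29844 +478.98546]
  H  [+55.45471 +698.60793 +248.17627]
  H  [+0.57398 +0.32202 +1.00000]
B = K⁻¹H; ‖b₁‖=1.257319, ‖b₂‖=1.257319; λ = 2/(‖b₁‖+‖b₂‖) = 0.795343, sign → tz>0 ⇒ λ=+0.795343
r₁ = λ·B[:,0] = (+0.88236,-0.11414,+0.45652); r₂ = λ·B[:,1] = (-0.00747,+0.96662,+0.25612)
r₃ = r₁×r₂ = (-0.47051,-0.22940,+0.85206); SVD([r₁ r₂ r₃]) → R = UVᵀ:
  R  [+0.88236 -0.00747 -0.47051]
  R  [-0.11414 +0.96662 -0.22940]
  R  [+0.45652 +0.25612 +0.85206]
t = (+0.19506, +0.03517, +0.79534) m
tr R = 2.701036; θ = arccos((tr R − 1)/2) = 0.553827 rad = 31.732°
axis k = ((R−Rᵀ)₃₂, (R−Rᵀ)₁₃, (R−Rᵀ)₂₁) / (2 sinθ) = (+0.461564, -0.881292, -0.101405)
rvec = θ·k = (+0.255627, -0.488083, -0.056161)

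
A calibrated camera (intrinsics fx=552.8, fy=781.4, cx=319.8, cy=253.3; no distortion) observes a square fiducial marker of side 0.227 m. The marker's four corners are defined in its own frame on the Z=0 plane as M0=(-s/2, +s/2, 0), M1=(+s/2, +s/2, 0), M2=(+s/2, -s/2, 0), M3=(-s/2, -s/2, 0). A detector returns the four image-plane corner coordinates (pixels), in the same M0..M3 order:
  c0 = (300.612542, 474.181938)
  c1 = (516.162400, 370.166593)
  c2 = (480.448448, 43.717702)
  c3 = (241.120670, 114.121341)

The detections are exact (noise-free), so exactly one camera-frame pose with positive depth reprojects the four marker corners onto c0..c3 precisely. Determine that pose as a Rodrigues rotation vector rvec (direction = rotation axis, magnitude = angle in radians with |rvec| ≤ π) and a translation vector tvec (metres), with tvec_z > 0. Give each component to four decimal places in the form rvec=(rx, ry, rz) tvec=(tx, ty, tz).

rvec=(0.1465, -0.2842, -0.2337) tvec=(0.0654, 0.0010, 0.4991)

Intrinsics K: fx=552.8, fy=781.4, cx=319.8, cy=253.3
Marker side s = 0.227 m; corners in marker frame (Z=0):
  M0 = (-0.1135, +0.1135, 0)
  M1 = (+0.1135, +0.1135, 0)
  M2 = (+0.1135, -0.1135, 0)
  M3 = (-0.1135, -0.1135, 0)
Detected image corners:
  c0 = (300.612542, 474.181938) px
  c1 = (516.162400, 370.166593) px
  c2 = (480.448448, 43.717702) px
  c3 = (241.120670, 114.121341) px
Planar DLT: solve 8×8 A·h = b for H (H[2,2]=1):
  H  [+1200.09402 +341.82054 +392.25644]
  H  [-256.67931 +1595.84644 +254.81852]
  H  [+0.52069 +0.35158 +1.00000]
B = K⁻¹H; ‖b₁‖=2.003553, ‖b₂‖=2.003553; λ = 2/(‖b₁‖+‖b₂‖) = 0.499113, sign → tz>0 ⇒ λ=+0.499113
r₁ = λ·B[:,0] = (+0.93320,-0.24820,+0.25988); r₂ = λ·B[:,1] = (+0.20711,+0.96245,+0.17548)
r₃ = r₁×r₂ = (-0.29368,-0.10993,+0.94956); SVD([r₁ r₂ r₃]) → R = UVᵀ:
  R  [+0.93320 +0.20711 -0.29368]
  R  [-0.24820 +0.96245 -0.10993]
  R  [+0.25988 +0.17548 +0.94956]
t = (+0.06542, +0.00097, +0.49911) m
tr R = 2.845212; θ = arccos((tr R − 1)/2) = 0.396013 rad = 22.690°
axis k = ((R−Rᵀ)₃₂, (R−Rᵀ)₁₃, (R−Rᵀ)₂₁) / (2 sinθ) = (+0.369943, -0.717528, -0.590166)
rvec = θ·k = (+0.146502, -0.284151, -0.233714)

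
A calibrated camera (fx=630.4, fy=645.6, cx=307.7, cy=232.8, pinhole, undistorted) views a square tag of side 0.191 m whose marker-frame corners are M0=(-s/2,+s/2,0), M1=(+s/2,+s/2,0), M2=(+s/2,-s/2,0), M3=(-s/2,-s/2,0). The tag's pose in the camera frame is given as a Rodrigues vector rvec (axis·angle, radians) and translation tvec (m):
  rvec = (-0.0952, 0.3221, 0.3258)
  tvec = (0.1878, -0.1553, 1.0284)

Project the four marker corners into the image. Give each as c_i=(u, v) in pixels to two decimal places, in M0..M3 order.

Intrinsics K: fx=630.4, fy=645.6, cx=307.7, cy=232.8
Marker side s = 0.191 m; corners in marker frame (Z=0):
  M0 = (-0.0955, +0.0955, 0)
  M1 = (+0.0955, +0.0955, 0)
  M2 = (+0.0955, -0.0955, 0)
  M3 = (-0.0955, -0.0955, 0)
rvec = (-0.0952, 0.3221, 0.3258), |rvec| = θ = 0.46793 rad = 26.810°
Rodrigues: sinθ=0.45104, 1−cosθ=0.10750; R = I + sinθ·[k]× + (1−cosθ)·[k]×²:
    [+0.89695 -0.32909 +0.29525]
    [+0.29899 +0.94344 +0.14328]
    [-0.32570 -0.04024 +0.94462]
t = (0.1878, -0.1553, 1.0284) m
M0: Pc = R·M0+t = (+0.07071, -0.09375, +1.05566); u = 630.4·(+0.07071)/1.05566 + 307.7 = 349.9267, v = 645.6·(-0.09375)/1.05566 + 232.8 = 175.4634
M1: Pc = R·M1+t = (+0.24203, -0.03665, +0.99345); u = 630.4·(+0.24203)/0.99345 + 307.7 = 461.2817, v = 645.6·(-0.03665)/0.99345 + 232.8 = 208.9838
M2: Pc = R·M2+t = (+0.30489, -0.21685, +1.00114); u = 630.4·(+0.30489)/1.00114 + 307.7 = 499.6825, v = 645.6·(-0.21685)/1.00114 + 232.8 = 92.9639
M3: Pc = R·M3+t = (+0.13357, -0.27395, +1.06335); u = 630.4·(+0.13357)/1.06335 + 307.7 = 386.8859, v = 645.6·(-0.27395)/1.06335 + 232.8 = 66.4733

c0=(349.93, 175.46) c1=(461.28, 208.98) c2=(499.68, 92.96) c3=(386.89, 66.47)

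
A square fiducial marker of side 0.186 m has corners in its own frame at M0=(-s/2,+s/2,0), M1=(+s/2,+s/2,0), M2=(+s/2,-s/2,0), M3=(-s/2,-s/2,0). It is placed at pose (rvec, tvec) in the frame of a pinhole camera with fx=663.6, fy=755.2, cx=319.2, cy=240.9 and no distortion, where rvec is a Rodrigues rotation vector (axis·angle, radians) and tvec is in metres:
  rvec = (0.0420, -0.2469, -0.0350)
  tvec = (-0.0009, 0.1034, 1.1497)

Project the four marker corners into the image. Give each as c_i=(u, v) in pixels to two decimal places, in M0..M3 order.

Intrinsics K: fx=663.6, fy=755.2, cx=319.2, cy=240.9
Marker side s = 0.186 m; corners in marker frame (Z=0):
  M0 = (-0.0930, +0.0930, 0)
  M1 = (+0.0930, +0.0930, 0)
  M2 = (+0.0930, -0.0930, 0)
  M3 = (-0.0930, -0.0930, 0)
rvec = (0.0420, -0.2469, -0.0350), |rvec| = θ = 0.25288 rad = 14.489°
Rodrigues: sinθ=0.25019, 1−cosθ=0.03180; R = I + sinθ·[k]× + (1−cosθ)·[k]×²:
    [+0.96907 +0.02947 -0.24501]
    [-0.03979 +0.99851 -0.03726]
    [+0.24355 +0.04585 +0.96880]
t = (-0.0009, 0.1034, 1.1497) m
M0: Pc = R·M0+t = (-0.08828, +0.19996, +1.13131); u = 663.6·(-0.08828)/1.13131 + 319.2 = 267.4155, v = 755.2·(+0.19996)/1.13131 + 240.9 = 374.3829
M1: Pc = R·M1+t = (+0.09196, +0.19256, +1.17661); u = 663.6·(+0.09196)/1.17661 + 319.2 = 371.0672, v = 755.2·(+0.19256)/1.17661 + 240.9 = 364.4941
M2: Pc = R·M2+t = (+0.08648, +0.00684, +1.16809); u = 663.6·(+0.08648)/1.16809 + 319.2 = 368.3318, v = 755.2·(+0.00684)/1.16809 + 240.9 = 245.3211
M3: Pc = R·M3+t = (-0.09376, +0.01424, +1.12279); u = 663.6·(-0.09376)/1.12279 + 319.2 = 263.7823, v = 755.2·(+0.01424)/1.12279 + 240.9 = 250.4769

c0=(267.42, 374.38) c1=(371.07, 364.49) c2=(368.33, 245.32) c3=(263.78, 250.48)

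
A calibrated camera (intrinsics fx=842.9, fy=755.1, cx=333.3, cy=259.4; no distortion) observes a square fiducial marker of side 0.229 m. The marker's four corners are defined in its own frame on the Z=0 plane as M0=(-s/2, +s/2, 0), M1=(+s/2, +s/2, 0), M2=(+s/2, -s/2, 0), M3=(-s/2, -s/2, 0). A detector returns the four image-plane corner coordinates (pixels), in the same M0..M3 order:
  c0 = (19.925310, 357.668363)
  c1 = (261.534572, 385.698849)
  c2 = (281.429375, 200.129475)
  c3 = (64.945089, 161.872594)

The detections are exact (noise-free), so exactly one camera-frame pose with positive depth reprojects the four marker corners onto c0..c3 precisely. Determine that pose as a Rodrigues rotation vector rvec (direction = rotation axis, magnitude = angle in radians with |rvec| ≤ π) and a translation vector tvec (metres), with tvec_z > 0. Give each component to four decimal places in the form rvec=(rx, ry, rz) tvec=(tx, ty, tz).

rvec=(-0.3660, -0.2964, 0.1214) tvec=(-0.1727, 0.0144, 0.8490)

Intrinsics K: fx=842.9, fy=755.1, cx=333.3, cy=259.4
Marker side s = 0.229 m; corners in marker frame (Z=0):
  M0 = (-0.1145, +0.1145, 0)
  M1 = (+0.1145, +0.1145, 0)
  M2 = (+0.1145, -0.1145, 0)
  M3 = (-0.1145, -0.1145, 0)
Detected image corners:
  c0 = (19.925310, 357.668363) px
  c1 = (261.534572, 385.698849) px
  c2 = (281.429375, 200.129475) px
  c3 = (64.945089, 161.872594) px
Planar DLT: solve 8×8 A·h = b for H (H[2,2]=1):
  H  [+1046.10060 -208.08273 +161.82978]
  H  [+231.46181 +711.64419 +272.18031]
  H  [+0.30982 -0.43511 +1.00000]
B = K⁻¹H; ‖b₁‖=1.177800, ‖b₂‖=1.177800; λ = 2/(‖b₁‖+‖b₂‖) = 0.849041, sign → tz>0 ⇒ λ=+0.849041
r₁ = λ·B[:,0] = (+0.94971,+0.16989,+0.26305); r₂ = λ·B[:,1] = (-0.06352,+0.92709,-0.36942)
r₃ = r₁×r₂ = (-0.30663,+0.33414,+0.89125); SVD([r₁ r₂ r₃]) → R = UVᵀ:
  R  [+0.94971 -0.06352 -0.30663]
  R  [+0.16989 +0.92709 +0.33414]
  R  [+0.26305 -0.36942 +0.89125]
t = (-0.17272, +0.01437, +0.84904) m
tr R = 2.768044; θ = arccos((tr R − 1)/2) = 0.486398 rad = 27.869°
axis k = ((R−Rᵀ)₃₂, (R−Rᵀ)₁₃, (R−Rᵀ)₂₁) / (2 sinθ) = (-0.752558, -0.609362, +0.249668)
rvec = θ·k = (-0.366043, -0.296393, +0.121438)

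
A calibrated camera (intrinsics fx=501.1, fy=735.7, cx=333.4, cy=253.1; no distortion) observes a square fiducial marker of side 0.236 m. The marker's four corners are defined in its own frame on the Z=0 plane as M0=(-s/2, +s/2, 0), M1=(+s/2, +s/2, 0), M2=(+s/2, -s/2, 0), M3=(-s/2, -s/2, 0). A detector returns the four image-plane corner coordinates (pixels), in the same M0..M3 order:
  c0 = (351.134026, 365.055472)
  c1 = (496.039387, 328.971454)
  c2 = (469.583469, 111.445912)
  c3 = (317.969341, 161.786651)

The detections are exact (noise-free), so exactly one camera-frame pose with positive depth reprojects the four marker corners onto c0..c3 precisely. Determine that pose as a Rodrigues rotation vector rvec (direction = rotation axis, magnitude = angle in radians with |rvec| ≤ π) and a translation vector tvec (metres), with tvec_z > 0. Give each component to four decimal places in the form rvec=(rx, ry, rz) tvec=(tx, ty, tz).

Intrinsics K: fx=501.1, fy=735.7, cx=333.4, cy=253.1
Marker side s = 0.236 m; corners in marker frame (Z=0):
  M0 = (-0.1180, +0.1180, 0)
  M1 = (+0.1180, +0.1180, 0)
  M2 = (+0.1180, -0.1180, 0)
  M3 = (-0.1180, -0.1180, 0)
Detected image corners:
  c0 = (351.134026, 365.055472) px
  c1 = (496.039387, 328.971454) px
  c2 = (469.583469, 111.445912) px
  c3 = (317.969341, 161.786651) px
Planar DLT: solve 8×8 A·h = b for H (H[2,2]=1):
  H  [+530.58486 +224.62389 +407.02178]
  H  [-239.78145 +948.59838 +245.39540]
  H  [-0.23792 +0.23958 +1.00000]
B = K⁻¹H; ‖b₁‖=1.263960, ‖b₂‖=1.263960; λ = 2/(‖b₁‖+‖b₂‖) = 0.791164, sign → tz>0 ⇒ λ=+0.791164
r₁ = λ·B[:,0] = (+0.96295,-0.19310,-0.18823); r₂ = λ·B[:,1] = (+0.22854,+0.95490,+0.18954)
r₃ = r₁×r₂ = (+0.14314,-0.22554,+0.96366); SVD([r₁ r₂ r₃]) → R = UVᵀ:
  R  [+0.96295 +0.22854 +0.14314]
  R  [-0.19310 +0.95490 -0.22554]
  R  [-0.18823 +0.18954 +0.96366]
t = (+0.11624, -0.00829, +0.79116) m
tr R = 2.881520; θ = arccos((tr R − 1)/2) = 0.345932 rad = 19.820°
axis k = ((R−Rᵀ)₃₂, (R−Rᵀ)₁₃, (R−Rᵀ)₂₁) / (2 sinθ) = (+0.612084, +0.488647, -0.621753)
rvec = θ·k = (+0.211740, +0.169039, -0.215084)

rvec=(0.2117, 0.1690, -0.2151) tvec=(0.1162, -0.0083, 0.7912)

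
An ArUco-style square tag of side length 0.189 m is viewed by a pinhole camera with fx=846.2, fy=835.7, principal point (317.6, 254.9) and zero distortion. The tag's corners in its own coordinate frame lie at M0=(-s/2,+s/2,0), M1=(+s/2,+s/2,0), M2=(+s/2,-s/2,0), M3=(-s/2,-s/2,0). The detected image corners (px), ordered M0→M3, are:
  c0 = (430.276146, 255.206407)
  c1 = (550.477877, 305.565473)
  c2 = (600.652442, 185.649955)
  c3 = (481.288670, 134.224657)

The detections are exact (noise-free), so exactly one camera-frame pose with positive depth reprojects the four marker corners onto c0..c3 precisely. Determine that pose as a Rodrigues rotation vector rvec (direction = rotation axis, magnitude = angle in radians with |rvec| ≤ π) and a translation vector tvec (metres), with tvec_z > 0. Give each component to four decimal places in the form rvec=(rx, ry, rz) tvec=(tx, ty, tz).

rvec=(-0.0047, -0.0668, 0.3972) tvec=(0.2833, -0.0502, 1.2083)

Intrinsics K: fx=846.2, fy=835.7, cx=317.6, cy=254.9
Marker side s = 0.189 m; corners in marker frame (Z=0):
  M0 = (-0.0945, +0.0945, 0)
  M1 = (+0.0945, +0.0945, 0)
  M2 = (+0.0945, -0.0945, 0)
  M3 = (-0.0945, -0.0945, 0)
Detected image corners:
  c0 = (430.276146, 255.206407) px
  c1 = (550.477877, 305.565473) px
  c2 = (600.652442, 185.649955) px
  c3 = (481.288670, 134.224657) px
Planar DLT: solve 8×8 A·h = b for H (H[2,2]=1):
  H  [+661.10650 -275.21966 +516.00879]
  H  [+280.94655 +634.06108 +220.20589]
  H  [+0.05301 -0.01462 +1.00000]
B = K⁻¹H; ‖b₁‖=0.827585, ‖b₂‖=0.827585; λ = 2/(‖b₁‖+‖b₂‖) = 1.208334, sign → tz>0 ⇒ λ=+1.208334
r₁ = λ·B[:,0] = (+0.91999,+0.38668,+0.06406); r₂ = λ·B[:,1] = (-0.38637,+0.92217,-0.01767)
r₃ = r₁×r₂ = (-0.06591,-0.00850,+0.99779); SVD([r₁ r₂ r₃]) → R = UVᵀ:
  R  [+0.91999 -0.38637 -0.06591]
  R  [+0.38668 +0.92217 -0.00850]
  R  [+0.06406 -0.01767 +0.99779]
t = (+0.28332, -0.05016, +1.20833) m
tr R = 2.839951; θ = arccos((tr R − 1)/2) = 0.402779 rad = 23.078°
axis k = ((R−Rᵀ)₃₂, (R−Rᵀ)₁₃, (R−Rᵀ)₂₁) / (2 sinθ) = (-0.011699, -0.165783, +0.986093)
rvec = θ·k = (-0.004712, -0.066774, +0.397177)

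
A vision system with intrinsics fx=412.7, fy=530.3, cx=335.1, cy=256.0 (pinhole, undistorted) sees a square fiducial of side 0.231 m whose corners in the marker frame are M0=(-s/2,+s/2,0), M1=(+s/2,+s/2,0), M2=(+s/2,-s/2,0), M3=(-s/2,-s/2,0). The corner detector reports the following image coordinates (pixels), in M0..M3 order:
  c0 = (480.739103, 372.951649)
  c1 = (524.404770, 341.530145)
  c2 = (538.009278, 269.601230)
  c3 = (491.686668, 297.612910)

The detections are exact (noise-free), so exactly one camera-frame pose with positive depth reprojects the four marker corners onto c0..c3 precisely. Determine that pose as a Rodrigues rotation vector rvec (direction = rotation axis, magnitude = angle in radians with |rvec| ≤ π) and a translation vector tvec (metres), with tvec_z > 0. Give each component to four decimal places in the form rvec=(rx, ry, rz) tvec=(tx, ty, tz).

Intrinsics K: fx=412.7, fy=530.3, cx=335.1, cy=256.0
Marker side s = 0.231 m; corners in marker frame (Z=0):
  M0 = (-0.1155, +0.1155, 0)
  M1 = (+0.1155, +0.1155, 0)
  M2 = (+0.1155, -0.1155, 0)
  M3 = (-0.1155, -0.1155, 0)
Detected image corners:
  c0 = (480.739103, 372.951649) px
  c1 = (524.404770, 341.530145) px
  c2 = (538.009278, 269.601230) px
  c3 = (491.686668, 297.612910) px
Planar DLT: solve 8×8 A·h = b for H (H[2,2]=1):
  H  [+368.12116 +124.02964 +509.34931]
  H  [-19.61114 +430.20978 +321.32133]
  H  [+0.34120 +0.34872 +1.00000]
B = K⁻¹H; ‖b₁‖=0.731606, ‖b₂‖=0.731606; λ = 2/(‖b₁‖+‖b₂‖) = 1.366857, sign → tz>0 ⇒ λ=+1.366857
r₁ = λ·B[:,0] = (+0.84053,-0.27569,+0.46637); r₂ = λ·B[:,1] = (+0.02375,+0.87877,+0.47666)
r₃ = r₁×r₂ = (-0.54124,-0.38956,+0.74518); SVD([r₁ r₂ r₃]) → R = UVᵀ:
  R  [+0.84053 +0.02375 -0.54124]
  R  [-0.27569 +0.87877 -0.38956]
  R  [+0.46637 +0.47666 +0.74518]
t = (+0.57711, +0.16837, +1.36686) m
tr R = 2.464480; θ = arccos((tr R − 1)/2) = 0.749191 rad = 42.925°
axis k = ((R−Rᵀ)₃₂, (R−Rᵀ)₁₃, (R−Rᵀ)₂₁) / (2 sinθ) = (+0.635948, -0.739757, -0.219840)
rvec = θ·k = (+0.476446, -0.554220, -0.164702)

rvec=(0.4764, -0.5542, -0.1647) tvec=(0.5771, 0.1684, 1.3669)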